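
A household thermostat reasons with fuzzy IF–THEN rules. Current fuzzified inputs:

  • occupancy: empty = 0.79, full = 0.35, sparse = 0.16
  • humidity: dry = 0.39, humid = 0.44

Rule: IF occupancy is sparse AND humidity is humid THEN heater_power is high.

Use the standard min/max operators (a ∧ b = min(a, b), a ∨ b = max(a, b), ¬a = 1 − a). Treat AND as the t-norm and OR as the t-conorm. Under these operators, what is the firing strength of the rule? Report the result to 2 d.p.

firing strength: sparse=0.16, humid=0.44; AND[min(a, b)] → w = 0.16

0.16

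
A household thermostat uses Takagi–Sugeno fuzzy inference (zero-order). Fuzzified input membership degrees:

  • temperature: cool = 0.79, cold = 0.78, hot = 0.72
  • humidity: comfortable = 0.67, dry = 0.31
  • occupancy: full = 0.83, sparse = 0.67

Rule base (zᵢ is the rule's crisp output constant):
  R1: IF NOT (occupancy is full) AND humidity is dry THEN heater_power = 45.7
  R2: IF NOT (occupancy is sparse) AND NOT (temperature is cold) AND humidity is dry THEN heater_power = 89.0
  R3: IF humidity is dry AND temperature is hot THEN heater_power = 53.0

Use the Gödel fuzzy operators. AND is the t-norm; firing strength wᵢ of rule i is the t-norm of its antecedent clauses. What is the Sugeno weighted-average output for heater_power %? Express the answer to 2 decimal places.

62.54

R1 (z=45.7): ¬full=1−0.83=0.17, dry=0.31; AND[min(a, b)] → w = 0.17
R2 (z=89.0): ¬sparse=1−0.67=0.33, ¬cold=1−0.78=0.22, dry=0.31; AND[min(a, b)] → w = 0.22
R3 (z=53.0): dry=0.31, hot=0.72; AND[min(a, b)] → w = 0.31
Weighted average = (0.17·45.7 + 0.22·89.0 + 0.31·53.0) / (0.17 + 0.22 + 0.31)
  = 43.7790 / 0.7000 = 62.54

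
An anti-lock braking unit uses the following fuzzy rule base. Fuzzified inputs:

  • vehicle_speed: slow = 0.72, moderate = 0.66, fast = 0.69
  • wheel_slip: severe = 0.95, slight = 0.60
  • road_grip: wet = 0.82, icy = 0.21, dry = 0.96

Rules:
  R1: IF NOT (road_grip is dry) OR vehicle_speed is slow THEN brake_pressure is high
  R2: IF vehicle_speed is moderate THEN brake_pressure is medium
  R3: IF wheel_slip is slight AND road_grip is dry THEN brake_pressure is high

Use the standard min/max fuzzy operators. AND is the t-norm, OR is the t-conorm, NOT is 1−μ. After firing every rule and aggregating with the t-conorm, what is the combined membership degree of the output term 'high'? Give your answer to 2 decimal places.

R1: ¬dry=1−0.96=0.04, slow=0.72; OR[max(a, b)] → w = 0.72
R2: moderate=0.66 → w = 0.66
R3: slight=0.60, dry=0.96; AND[min(a, b)] → w = 0.60
Rules with consequent 'high': {R1, R3} → strengths 0.72, 0.60
Aggregate via t-conorm [max(a, b)]: 0.72

0.72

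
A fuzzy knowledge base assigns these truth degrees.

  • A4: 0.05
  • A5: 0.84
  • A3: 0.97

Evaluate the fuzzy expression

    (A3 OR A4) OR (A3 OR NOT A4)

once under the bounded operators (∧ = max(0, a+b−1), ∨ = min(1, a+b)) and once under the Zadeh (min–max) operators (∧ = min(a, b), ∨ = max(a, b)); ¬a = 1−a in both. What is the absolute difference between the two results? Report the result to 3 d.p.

Under bounded:
  A3 OR A4 = min(1, a+b) on (0.97, 0.05) = 1.00
  NOT A4 = 1 − 0.05 = 0.95
  A3 OR NOT A4 = min(1, a+b) on (0.97, 0.95) = 1.00
  (A3 OR A4) OR (A3 OR NOT A4) = min(1, a+b) on (1.00, 1.00) = 1.00
  → value = 1.0000
Under Zadeh (min–max):
  A3 OR A4 = max(a, b) on (0.97, 0.05) = 0.97
  NOT A4 = 1 − 0.05 = 0.95
  A3 OR NOT A4 = max(a, b) on (0.97, 0.95) = 0.97
  (A3 OR A4) OR (A3 OR NOT A4) = max(a, b) on (0.97, 0.97) = 0.97
  → value = 0.9700
|1.0000 − 0.9700| = 0.030

0.030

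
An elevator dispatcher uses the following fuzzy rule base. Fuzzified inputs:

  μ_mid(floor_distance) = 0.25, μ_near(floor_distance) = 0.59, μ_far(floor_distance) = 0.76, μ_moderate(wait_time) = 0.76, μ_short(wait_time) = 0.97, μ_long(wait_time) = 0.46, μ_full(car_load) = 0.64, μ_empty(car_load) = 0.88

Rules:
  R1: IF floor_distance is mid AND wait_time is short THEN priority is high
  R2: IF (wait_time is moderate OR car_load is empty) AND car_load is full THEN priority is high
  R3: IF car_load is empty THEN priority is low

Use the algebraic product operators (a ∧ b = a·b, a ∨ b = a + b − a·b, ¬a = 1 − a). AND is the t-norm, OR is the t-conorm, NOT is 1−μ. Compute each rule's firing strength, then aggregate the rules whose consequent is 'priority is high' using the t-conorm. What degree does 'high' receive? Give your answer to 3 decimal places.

0.713

R1: mid=0.25, short=0.97; AND[a·b] → w = 0.2425
R2: (moderate=0.76 OR empty=0.88) = 0.9712; AND[a·b] with full=0.64 → w = 0.6216
R3: empty=0.88 → w = 0.8800
Rules with consequent 'high': {R1, R2} → strengths 0.2425, 0.6216
Aggregate via t-conorm [a + b − a·b]: 0.7133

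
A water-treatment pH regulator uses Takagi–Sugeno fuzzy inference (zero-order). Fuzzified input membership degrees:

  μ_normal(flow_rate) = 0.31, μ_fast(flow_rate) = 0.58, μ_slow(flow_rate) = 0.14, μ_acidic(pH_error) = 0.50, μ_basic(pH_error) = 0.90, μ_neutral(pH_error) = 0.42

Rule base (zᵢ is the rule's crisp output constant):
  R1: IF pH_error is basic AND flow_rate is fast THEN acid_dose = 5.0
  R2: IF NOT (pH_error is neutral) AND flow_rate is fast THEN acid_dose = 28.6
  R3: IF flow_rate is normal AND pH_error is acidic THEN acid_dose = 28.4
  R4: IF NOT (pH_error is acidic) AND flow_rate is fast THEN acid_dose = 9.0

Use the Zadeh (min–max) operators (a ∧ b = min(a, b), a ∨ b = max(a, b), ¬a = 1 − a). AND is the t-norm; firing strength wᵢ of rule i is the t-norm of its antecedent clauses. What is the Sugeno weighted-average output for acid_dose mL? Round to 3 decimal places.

R1 (z=5.0): basic=0.90, fast=0.58; AND[min(a, b)] → w = 0.58
R2 (z=28.6): ¬neutral=1−0.42=0.58, fast=0.58; AND[min(a, b)] → w = 0.58
R3 (z=28.4): normal=0.31, acidic=0.50; AND[min(a, b)] → w = 0.31
R4 (z=9.0): ¬acidic=1−0.50=0.50, fast=0.58; AND[min(a, b)] → w = 0.50
Weighted average = (0.58·5.0 + 0.58·28.6 + 0.31·28.4 + 0.50·9.0) / (0.58 + 0.58 + 0.31 + 0.50)
  = 32.7920 / 1.9700 = 16.646

16.646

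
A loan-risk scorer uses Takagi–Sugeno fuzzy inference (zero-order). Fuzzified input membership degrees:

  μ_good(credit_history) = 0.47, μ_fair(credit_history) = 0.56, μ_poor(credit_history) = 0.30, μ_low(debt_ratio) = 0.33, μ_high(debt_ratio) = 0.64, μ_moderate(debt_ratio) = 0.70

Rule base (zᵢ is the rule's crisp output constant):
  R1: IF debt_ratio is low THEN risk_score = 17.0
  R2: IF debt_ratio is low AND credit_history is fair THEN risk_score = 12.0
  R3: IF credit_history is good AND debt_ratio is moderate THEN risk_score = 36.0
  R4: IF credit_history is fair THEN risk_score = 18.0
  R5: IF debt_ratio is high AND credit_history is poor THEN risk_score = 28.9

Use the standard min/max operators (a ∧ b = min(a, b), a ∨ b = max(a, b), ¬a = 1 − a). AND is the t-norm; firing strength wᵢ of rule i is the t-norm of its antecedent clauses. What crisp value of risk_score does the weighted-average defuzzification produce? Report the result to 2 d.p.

R1 (z=17.0): low=0.33 → w = 0.33
R2 (z=12.0): low=0.33, fair=0.56; AND[min(a, b)] → w = 0.33
R3 (z=36.0): good=0.47, moderate=0.70; AND[min(a, b)] → w = 0.47
R4 (z=18.0): fair=0.56 → w = 0.56
R5 (z=28.9): high=0.64, poor=0.30; AND[min(a, b)] → w = 0.30
Weighted average = (0.33·17.0 + 0.33·12.0 + 0.47·36.0 + 0.56·18.0 + 0.30·28.9) / (0.33 + 0.33 + 0.47 + 0.56 + 0.30)
  = 45.2400 / 1.9900 = 22.73

22.73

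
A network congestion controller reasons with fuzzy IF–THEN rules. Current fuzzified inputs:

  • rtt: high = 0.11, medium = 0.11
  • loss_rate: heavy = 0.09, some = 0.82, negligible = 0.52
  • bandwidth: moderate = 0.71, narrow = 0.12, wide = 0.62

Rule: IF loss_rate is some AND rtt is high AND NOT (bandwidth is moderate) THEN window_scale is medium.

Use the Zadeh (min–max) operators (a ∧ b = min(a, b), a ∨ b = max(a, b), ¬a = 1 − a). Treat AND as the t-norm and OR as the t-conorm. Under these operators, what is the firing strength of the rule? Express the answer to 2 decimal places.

0.11

firing strength: some=0.82, high=0.11, ¬moderate=1−0.71=0.29; AND[min(a, b)] → w = 0.11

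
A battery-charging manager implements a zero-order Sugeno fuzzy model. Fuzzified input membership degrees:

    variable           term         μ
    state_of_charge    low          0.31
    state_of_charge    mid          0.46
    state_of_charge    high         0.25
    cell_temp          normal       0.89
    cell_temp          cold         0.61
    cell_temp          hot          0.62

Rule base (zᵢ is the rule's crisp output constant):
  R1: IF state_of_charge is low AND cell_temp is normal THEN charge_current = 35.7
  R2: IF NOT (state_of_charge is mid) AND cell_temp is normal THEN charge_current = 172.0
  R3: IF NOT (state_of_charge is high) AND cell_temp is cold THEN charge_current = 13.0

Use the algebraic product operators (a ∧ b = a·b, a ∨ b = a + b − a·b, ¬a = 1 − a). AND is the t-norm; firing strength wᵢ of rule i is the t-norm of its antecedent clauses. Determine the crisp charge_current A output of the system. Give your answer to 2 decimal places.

R1 (z=35.7): low=0.31, normal=0.89; AND[a·b] → w = 0.2759
R2 (z=172.0): ¬mid=1−0.46=0.54, normal=0.89; AND[a·b] → w = 0.4806
R3 (z=13.0): ¬high=1−0.25=0.75, cold=0.61; AND[a·b] → w = 0.4575
Weighted average = (0.2759·35.7 + 0.4806·172.0 + 0.4575·13.0) / (0.2759 + 0.4806 + 0.4575)
  = 98.4603 / 1.2140 = 81.10

81.10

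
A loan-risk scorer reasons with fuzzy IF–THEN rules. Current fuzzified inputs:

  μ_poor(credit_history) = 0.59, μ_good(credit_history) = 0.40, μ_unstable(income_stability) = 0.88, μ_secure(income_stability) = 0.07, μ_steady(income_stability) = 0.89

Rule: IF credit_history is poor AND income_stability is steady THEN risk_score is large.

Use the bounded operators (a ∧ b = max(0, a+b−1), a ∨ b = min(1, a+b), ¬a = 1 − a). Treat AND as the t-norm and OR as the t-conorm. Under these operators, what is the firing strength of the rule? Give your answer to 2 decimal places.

firing strength: poor=0.59, steady=0.89; AND[max(0, a+b−1)] → w = 0.48

0.48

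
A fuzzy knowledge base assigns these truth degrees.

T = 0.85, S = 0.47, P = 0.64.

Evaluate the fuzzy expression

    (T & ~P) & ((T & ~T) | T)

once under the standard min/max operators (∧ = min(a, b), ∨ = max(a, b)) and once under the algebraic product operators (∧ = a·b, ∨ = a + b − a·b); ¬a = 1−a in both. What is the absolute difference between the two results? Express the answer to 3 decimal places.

Under standard min/max:
  ~P = 1 − 0.64 = 0.36
  T & ~P = min(a, b) on (0.85, 0.36) = 0.36
  ~T = 1 − 0.85 = 0.15
  T & ~T = min(a, b) on (0.85, 0.15) = 0.15
  (T & ~T) | T = max(a, b) on (0.15, 0.85) = 0.85
  (T & ~P) & ((T & ~T) | T) = min(a, b) on (0.36, 0.85) = 0.36
  → value = 0.3600
Under algebraic product:
  ~P = 1 − 0.6400 = 0.3600
  T & ~P = a·b on (0.8500, 0.3600) = 0.3060
  ~T = 1 − 0.8500 = 0.1500
  T & ~T = a·b on (0.8500, 0.1500) = 0.1275
  (T & ~T) | T = a + b − a·b on (0.1275, 0.8500) = 0.8691
  (T & ~P) & ((T & ~T) | T) = a·b on (0.3060, 0.8691) = 0.2660
  → value = 0.2660
|0.3600 − 0.2660| = 0.094

0.094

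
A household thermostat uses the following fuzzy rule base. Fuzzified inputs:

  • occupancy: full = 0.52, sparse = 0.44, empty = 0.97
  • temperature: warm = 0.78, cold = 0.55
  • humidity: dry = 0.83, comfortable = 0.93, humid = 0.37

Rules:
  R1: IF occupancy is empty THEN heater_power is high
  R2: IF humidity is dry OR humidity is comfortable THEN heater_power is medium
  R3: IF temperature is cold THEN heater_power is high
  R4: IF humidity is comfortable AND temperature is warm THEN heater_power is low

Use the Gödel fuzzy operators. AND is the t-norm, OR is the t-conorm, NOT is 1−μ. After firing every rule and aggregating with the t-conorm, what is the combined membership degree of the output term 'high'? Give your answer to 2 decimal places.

0.97

R1: empty=0.97 → w = 0.97
R2: dry=0.83, comfortable=0.93; OR[max(a, b)] → w = 0.93
R3: cold=0.55 → w = 0.55
R4: comfortable=0.93, warm=0.78; AND[min(a, b)] → w = 0.78
Rules with consequent 'high': {R1, R3} → strengths 0.97, 0.55
Aggregate via t-conorm [max(a, b)]: 0.97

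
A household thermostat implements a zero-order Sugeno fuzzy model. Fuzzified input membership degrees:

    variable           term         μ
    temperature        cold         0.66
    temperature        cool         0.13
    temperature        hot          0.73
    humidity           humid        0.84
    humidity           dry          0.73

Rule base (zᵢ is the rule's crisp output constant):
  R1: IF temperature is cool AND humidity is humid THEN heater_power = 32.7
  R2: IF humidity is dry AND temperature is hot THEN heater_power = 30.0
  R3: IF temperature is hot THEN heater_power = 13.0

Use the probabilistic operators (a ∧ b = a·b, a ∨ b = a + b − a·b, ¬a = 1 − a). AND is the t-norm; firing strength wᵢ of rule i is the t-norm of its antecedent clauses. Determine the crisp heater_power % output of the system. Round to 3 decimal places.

R1 (z=32.7): cool=0.13, humid=0.84; AND[a·b] → w = 0.1092
R2 (z=30.0): dry=0.73, hot=0.73; AND[a·b] → w = 0.5329
R3 (z=13.0): hot=0.73 → w = 0.7300
Weighted average = (0.1092·32.7 + 0.5329·30.0 + 0.7300·13.0) / (0.1092 + 0.5329 + 0.7300)
  = 29.0478 / 1.3721 = 21.170

21.170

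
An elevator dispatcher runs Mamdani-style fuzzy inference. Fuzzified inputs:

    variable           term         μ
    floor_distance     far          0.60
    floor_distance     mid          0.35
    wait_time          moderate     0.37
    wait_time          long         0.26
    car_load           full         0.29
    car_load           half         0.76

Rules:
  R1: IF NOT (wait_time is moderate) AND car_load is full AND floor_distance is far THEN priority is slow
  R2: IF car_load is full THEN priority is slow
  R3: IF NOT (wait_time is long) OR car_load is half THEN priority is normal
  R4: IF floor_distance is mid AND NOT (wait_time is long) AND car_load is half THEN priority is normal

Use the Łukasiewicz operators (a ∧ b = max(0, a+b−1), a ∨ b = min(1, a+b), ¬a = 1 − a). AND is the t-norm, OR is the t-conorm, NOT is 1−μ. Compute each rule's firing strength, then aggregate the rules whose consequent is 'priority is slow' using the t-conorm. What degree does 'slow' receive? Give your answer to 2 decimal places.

0.29

R1: ¬moderate=1−0.37=0.63, full=0.29, far=0.60; AND[max(0, a+b−1)] → w = 0.00
R2: full=0.29 → w = 0.29
R3: ¬long=1−0.26=0.74, half=0.76; OR[min(1, a+b)] → w = 1.00
R4: mid=0.35, ¬long=1−0.26=0.74, half=0.76; AND[max(0, a+b−1)] → w = 0.00
Rules with consequent 'slow': {R1, R2} → strengths 0.00, 0.29
Aggregate via t-conorm [min(1, a+b)]: 0.29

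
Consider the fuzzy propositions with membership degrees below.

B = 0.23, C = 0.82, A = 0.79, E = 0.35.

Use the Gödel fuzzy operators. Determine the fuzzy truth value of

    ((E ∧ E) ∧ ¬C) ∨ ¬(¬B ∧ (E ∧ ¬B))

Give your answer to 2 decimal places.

0.65

E ∧ E = min(a, b) on (0.35, 0.35) = 0.35
¬C = 1 − 0.82 = 0.18
(E ∧ E) ∧ ¬C = min(a, b) on (0.35, 0.18) = 0.18
¬B = 1 − 0.23 = 0.77
¬B = 1 − 0.23 = 0.77
E ∧ ¬B = min(a, b) on (0.35, 0.77) = 0.35
¬B ∧ (E ∧ ¬B) = min(a, b) on (0.77, 0.35) = 0.35
¬(¬B ∧ (E ∧ ¬B)) = 1 − 0.35 = 0.65
((E ∧ E) ∧ ¬C) ∨ ¬(¬B ∧ (E ∧ ¬B)) = max(a, b) on (0.18, 0.65) = 0.65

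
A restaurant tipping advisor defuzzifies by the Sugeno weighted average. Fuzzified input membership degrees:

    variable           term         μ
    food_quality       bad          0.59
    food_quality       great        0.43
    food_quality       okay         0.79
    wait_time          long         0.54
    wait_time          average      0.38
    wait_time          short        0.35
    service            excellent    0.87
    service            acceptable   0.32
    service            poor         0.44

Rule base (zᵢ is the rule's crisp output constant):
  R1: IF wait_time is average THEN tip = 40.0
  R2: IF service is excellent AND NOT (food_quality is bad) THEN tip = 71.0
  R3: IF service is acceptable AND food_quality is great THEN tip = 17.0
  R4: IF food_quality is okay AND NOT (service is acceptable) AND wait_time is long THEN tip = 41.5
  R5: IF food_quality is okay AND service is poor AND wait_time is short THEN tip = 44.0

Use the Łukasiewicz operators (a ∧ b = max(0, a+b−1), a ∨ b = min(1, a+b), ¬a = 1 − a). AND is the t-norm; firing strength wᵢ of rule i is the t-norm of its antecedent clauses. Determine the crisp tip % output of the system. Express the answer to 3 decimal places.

R1 (z=40.0): average=0.38 → w = 0.38
R2 (z=71.0): excellent=0.87, ¬bad=1−0.59=0.41; AND[max(0, a+b−1)] → w = 0.28
R3 (z=17.0): acceptable=0.32, great=0.43; AND[max(0, a+b−1)] → w = 0.00
R4 (z=41.5): okay=0.79, ¬acceptable=1−0.32=0.68, long=0.54; AND[max(0, a+b−1)] → w = 0.01
R5 (z=44.0): okay=0.79, poor=0.44, short=0.35; AND[max(0, a+b−1)] → w = 0.00
Weighted average = (0.38·40.0 + 0.28·71.0 + 0.00·17.0 + 0.01·41.5 + 0.00·44.0) / (0.38 + 0.28 + 0.00 + 0.01 + 0.00)
  = 35.4950 / 0.6700 = 52.978

52.978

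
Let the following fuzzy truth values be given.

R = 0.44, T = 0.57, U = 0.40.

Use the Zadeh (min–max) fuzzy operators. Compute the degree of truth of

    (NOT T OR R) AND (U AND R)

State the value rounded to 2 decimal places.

NOT T = 1 − 0.57 = 0.43
NOT T OR R = max(a, b) on (0.43, 0.44) = 0.44
U AND R = min(a, b) on (0.40, 0.44) = 0.40
(NOT T OR R) AND (U AND R) = min(a, b) on (0.44, 0.40) = 0.40

0.40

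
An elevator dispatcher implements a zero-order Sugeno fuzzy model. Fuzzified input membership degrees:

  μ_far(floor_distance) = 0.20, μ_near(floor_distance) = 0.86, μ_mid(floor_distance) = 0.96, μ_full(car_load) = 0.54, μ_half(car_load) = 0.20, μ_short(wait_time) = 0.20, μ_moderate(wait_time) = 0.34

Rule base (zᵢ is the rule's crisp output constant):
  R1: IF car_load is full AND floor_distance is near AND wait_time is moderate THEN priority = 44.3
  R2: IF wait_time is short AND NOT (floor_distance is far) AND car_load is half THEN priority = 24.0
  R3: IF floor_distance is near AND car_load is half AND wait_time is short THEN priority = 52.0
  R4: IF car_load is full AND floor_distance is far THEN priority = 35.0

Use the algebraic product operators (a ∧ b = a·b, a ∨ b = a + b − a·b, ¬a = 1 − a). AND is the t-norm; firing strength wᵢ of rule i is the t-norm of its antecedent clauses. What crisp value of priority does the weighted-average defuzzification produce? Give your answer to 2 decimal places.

40.12

R1 (z=44.3): full=0.54, near=0.86, moderate=0.34; AND[a·b] → w = 0.1579
R2 (z=24.0): short=0.20, ¬far=1−0.20=0.80, half=0.20; AND[a·b] → w = 0.0320
R3 (z=52.0): near=0.86, half=0.20, short=0.20; AND[a·b] → w = 0.0344
R4 (z=35.0): full=0.54, far=0.20; AND[a·b] → w = 0.1080
Weighted average = (0.1579·44.3 + 0.0320·24.0 + 0.0344·52.0 + 0.1080·35.0) / (0.1579 + 0.0320 + 0.0344 + 0.1080)
  = 13.3316 / 0.3323 = 40.12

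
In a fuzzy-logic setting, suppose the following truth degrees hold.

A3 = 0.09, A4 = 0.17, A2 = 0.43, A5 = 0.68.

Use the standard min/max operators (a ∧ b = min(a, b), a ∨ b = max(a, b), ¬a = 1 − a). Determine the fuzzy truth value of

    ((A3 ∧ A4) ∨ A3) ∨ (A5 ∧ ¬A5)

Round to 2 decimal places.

A3 ∧ A4 = min(a, b) on (0.09, 0.17) = 0.09
(A3 ∧ A4) ∨ A3 = max(a, b) on (0.09, 0.09) = 0.09
¬A5 = 1 − 0.68 = 0.32
A5 ∧ ¬A5 = min(a, b) on (0.68, 0.32) = 0.32
((A3 ∧ A4) ∨ A3) ∨ (A5 ∧ ¬A5) = max(a, b) on (0.09, 0.32) = 0.32

0.32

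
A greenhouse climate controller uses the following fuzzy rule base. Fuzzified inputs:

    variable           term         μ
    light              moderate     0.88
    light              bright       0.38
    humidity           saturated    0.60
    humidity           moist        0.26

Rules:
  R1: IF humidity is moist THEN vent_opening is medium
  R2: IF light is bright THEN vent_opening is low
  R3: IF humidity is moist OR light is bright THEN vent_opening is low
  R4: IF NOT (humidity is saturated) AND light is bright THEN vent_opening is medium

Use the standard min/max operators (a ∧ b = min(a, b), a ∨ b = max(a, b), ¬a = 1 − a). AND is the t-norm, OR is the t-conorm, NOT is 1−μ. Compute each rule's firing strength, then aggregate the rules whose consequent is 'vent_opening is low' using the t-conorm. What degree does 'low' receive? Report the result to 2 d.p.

R1: moist=0.26 → w = 0.26
R2: bright=0.38 → w = 0.38
R3: moist=0.26, bright=0.38; OR[max(a, b)] → w = 0.38
R4: ¬saturated=1−0.60=0.40, bright=0.38; AND[min(a, b)] → w = 0.38
Rules with consequent 'low': {R2, R3} → strengths 0.38, 0.38
Aggregate via t-conorm [max(a, b)]: 0.38

0.38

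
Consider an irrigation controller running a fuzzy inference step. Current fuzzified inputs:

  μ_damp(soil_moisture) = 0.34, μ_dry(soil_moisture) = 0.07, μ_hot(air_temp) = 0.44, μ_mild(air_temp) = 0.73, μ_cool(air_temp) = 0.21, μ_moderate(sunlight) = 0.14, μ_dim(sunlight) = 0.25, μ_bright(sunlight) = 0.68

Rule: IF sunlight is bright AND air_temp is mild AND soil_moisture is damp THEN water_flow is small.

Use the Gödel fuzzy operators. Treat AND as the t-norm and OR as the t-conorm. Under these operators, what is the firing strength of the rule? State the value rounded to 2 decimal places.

0.34

firing strength: bright=0.68, mild=0.73, damp=0.34; AND[min(a, b)] → w = 0.34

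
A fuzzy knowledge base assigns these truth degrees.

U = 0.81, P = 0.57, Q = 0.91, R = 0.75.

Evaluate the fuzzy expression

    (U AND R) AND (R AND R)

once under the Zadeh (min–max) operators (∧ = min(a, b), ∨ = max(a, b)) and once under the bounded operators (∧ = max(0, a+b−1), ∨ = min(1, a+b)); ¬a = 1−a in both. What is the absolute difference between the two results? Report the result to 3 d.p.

Under Zadeh (min–max):
  U AND R = min(a, b) on (0.81, 0.75) = 0.75
  R AND R = min(a, b) on (0.75, 0.75) = 0.75
  (U AND R) AND (R AND R) = min(a, b) on (0.75, 0.75) = 0.75
  → value = 0.7500
Under bounded:
  U AND R = max(0, a+b−1) on (0.81, 0.75) = 0.56
  R AND R = max(0, a+b−1) on (0.75, 0.75) = 0.50
  (U AND R) AND (R AND R) = max(0, a+b−1) on (0.56, 0.50) = 0.06
  → value = 0.0600
|0.7500 − 0.0600| = 0.690

0.690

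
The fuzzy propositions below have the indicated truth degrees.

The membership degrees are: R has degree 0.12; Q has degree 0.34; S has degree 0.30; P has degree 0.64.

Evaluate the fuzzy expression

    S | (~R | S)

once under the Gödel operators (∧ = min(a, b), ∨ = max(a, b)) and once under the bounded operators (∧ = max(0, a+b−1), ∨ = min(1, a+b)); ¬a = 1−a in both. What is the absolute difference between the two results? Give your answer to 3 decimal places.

0.120

Under Gödel:
  ~R = 1 − 0.12 = 0.88
  ~R | S = max(a, b) on (0.88, 0.30) = 0.88
  S | (~R | S) = max(a, b) on (0.30, 0.88) = 0.88
  → value = 0.8800
Under bounded:
  ~R = 1 − 0.12 = 0.88
  ~R | S = min(1, a+b) on (0.88, 0.30) = 1.00
  S | (~R | S) = min(1, a+b) on (0.30, 1.00) = 1.00
  → value = 1.0000
|0.8800 − 1.0000| = 0.120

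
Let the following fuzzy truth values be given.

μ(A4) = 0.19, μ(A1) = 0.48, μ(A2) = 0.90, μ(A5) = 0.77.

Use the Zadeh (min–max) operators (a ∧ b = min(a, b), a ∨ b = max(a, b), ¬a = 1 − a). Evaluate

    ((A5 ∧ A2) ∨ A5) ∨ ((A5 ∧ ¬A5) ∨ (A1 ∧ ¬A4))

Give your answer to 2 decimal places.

0.77

A5 ∧ A2 = min(a, b) on (0.77, 0.90) = 0.77
(A5 ∧ A2) ∨ A5 = max(a, b) on (0.77, 0.77) = 0.77
¬A5 = 1 − 0.77 = 0.23
A5 ∧ ¬A5 = min(a, b) on (0.77, 0.23) = 0.23
¬A4 = 1 − 0.19 = 0.81
A1 ∧ ¬A4 = min(a, b) on (0.48, 0.81) = 0.48
(A5 ∧ ¬A5) ∨ (A1 ∧ ¬A4) = max(a, b) on (0.23, 0.48) = 0.48
((A5 ∧ A2) ∨ A5) ∨ ((A5 ∧ ¬A5) ∨ (A1 ∧ ¬A4)) = max(a, b) on (0.77, 0.48) = 0.77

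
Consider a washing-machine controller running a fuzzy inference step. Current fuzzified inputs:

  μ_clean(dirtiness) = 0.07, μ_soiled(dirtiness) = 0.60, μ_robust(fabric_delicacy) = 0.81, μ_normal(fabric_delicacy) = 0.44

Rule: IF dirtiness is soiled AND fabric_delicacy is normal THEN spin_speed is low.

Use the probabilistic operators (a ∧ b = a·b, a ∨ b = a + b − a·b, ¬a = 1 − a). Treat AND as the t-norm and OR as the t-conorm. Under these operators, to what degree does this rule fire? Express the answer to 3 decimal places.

0.264

firing strength: soiled=0.60, normal=0.44; AND[a·b] → w = 0.2640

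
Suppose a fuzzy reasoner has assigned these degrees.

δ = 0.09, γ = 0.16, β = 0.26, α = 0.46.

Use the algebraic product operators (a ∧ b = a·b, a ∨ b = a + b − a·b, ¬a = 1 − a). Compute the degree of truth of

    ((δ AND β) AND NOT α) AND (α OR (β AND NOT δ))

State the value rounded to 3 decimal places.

0.007

δ AND β = a·b on (0.0900, 0.2600) = 0.0234
NOT α = 1 − 0.4600 = 0.5400
(δ AND β) AND NOT α = a·b on (0.0234, 0.5400) = 0.0126
NOT δ = 1 − 0.0900 = 0.9100
β AND NOT δ = a·b on (0.2600, 0.9100) = 0.2366
α OR (β AND NOT δ) = a + b − a·b on (0.4600, 0.2366) = 0.5878
((δ AND β) AND NOT α) AND (α OR (β AND NOT δ)) = a·b on (0.0126, 0.5878) = 0.0074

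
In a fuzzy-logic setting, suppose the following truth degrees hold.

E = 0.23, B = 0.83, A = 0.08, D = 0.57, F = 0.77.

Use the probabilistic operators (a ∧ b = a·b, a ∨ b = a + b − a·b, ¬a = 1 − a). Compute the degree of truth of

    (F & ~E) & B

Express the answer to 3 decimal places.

0.492

~E = 1 − 0.2300 = 0.7700
F & ~E = a·b on (0.7700, 0.7700) = 0.5929
(F & ~E) & B = a·b on (0.5929, 0.8300) = 0.4921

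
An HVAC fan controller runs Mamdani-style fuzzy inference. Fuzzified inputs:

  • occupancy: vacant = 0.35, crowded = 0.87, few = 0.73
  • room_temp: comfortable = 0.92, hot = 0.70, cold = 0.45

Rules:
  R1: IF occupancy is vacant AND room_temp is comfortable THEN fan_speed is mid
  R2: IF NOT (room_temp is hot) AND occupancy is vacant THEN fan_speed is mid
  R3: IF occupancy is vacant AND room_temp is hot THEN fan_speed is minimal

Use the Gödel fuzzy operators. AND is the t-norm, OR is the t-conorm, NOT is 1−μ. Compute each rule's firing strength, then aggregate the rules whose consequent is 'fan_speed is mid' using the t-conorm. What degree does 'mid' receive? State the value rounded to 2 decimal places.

R1: vacant=0.35, comfortable=0.92; AND[min(a, b)] → w = 0.35
R2: ¬hot=1−0.70=0.30, vacant=0.35; AND[min(a, b)] → w = 0.30
R3: vacant=0.35, hot=0.70; AND[min(a, b)] → w = 0.35
Rules with consequent 'mid': {R1, R2} → strengths 0.35, 0.30
Aggregate via t-conorm [max(a, b)]: 0.35

0.35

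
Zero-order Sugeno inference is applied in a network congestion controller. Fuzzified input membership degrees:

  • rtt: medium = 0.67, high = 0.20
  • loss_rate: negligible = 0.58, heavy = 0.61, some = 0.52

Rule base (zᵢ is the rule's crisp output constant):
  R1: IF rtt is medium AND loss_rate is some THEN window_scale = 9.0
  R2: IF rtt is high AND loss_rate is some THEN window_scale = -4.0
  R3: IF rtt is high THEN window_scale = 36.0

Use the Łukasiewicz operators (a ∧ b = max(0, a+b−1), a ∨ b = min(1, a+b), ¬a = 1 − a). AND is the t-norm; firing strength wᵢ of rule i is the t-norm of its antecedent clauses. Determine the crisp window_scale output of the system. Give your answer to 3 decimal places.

R1 (z=9.0): medium=0.67, some=0.52; AND[max(0, a+b−1)] → w = 0.19
R2 (z=-4.0): high=0.20, some=0.52; AND[max(0, a+b−1)] → w = 0.00
R3 (z=36.0): high=0.20 → w = 0.20
Weighted average = (0.19·9.0 + 0.00·-4.0 + 0.20·36.0) / (0.19 + 0.00 + 0.20)
  = 8.9100 / 0.3900 = 22.846

22.846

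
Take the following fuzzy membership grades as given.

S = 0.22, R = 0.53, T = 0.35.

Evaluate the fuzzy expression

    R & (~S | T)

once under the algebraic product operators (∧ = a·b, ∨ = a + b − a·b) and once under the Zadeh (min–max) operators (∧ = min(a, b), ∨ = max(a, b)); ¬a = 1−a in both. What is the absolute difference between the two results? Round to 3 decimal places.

0.076

Under algebraic product:
  ~S = 1 − 0.2200 = 0.7800
  ~S | T = a + b − a·b on (0.7800, 0.3500) = 0.8570
  R & (~S | T) = a·b on (0.5300, 0.8570) = 0.4542
  → value = 0.4542
Under Zadeh (min–max):
  ~S = 1 − 0.22 = 0.78
  ~S | T = max(a, b) on (0.78, 0.35) = 0.78
  R & (~S | T) = min(a, b) on (0.53, 0.78) = 0.53
  → value = 0.5300
|0.4542 − 0.5300| = 0.076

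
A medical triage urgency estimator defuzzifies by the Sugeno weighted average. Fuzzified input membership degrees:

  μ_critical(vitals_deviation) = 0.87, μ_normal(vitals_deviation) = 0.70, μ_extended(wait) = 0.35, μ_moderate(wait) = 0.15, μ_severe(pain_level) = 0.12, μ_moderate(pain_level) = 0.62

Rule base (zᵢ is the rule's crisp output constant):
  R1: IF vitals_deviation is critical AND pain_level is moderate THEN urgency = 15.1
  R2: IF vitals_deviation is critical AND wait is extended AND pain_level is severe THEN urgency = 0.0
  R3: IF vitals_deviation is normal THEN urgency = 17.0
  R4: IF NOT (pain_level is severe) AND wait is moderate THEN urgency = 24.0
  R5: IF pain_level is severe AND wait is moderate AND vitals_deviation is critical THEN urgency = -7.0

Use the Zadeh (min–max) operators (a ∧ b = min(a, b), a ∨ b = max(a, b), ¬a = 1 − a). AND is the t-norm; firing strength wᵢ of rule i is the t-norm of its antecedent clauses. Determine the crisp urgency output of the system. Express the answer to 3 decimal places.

14.048

R1 (z=15.1): critical=0.87, moderate=0.62; AND[min(a, b)] → w = 0.62
R2 (z=0.0): critical=0.87, extended=0.35, severe=0.12; AND[min(a, b)] → w = 0.12
R3 (z=17.0): normal=0.70 → w = 0.70
R4 (z=24.0): ¬severe=1−0.12=0.88, moderate=0.15; AND[min(a, b)] → w = 0.15
R5 (z=-7.0): severe=0.12, moderate=0.15, critical=0.87; AND[min(a, b)] → w = 0.12
Weighted average = (0.62·15.1 + 0.12·0.0 + 0.70·17.0 + 0.15·24.0 + 0.12·-7.0) / (0.62 + 0.12 + 0.70 + 0.15 + 0.12)
  = 24.0220 / 1.7100 = 14.048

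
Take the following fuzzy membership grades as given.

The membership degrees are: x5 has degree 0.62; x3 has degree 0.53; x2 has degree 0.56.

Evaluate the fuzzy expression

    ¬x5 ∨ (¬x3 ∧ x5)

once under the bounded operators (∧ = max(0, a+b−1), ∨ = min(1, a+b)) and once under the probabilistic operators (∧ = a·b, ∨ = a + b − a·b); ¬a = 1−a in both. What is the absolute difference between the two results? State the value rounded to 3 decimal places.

Under bounded:
  ¬x5 = 1 − 0.62 = 0.38
  ¬x3 = 1 − 0.53 = 0.47
  ¬x3 ∧ x5 = max(0, a+b−1) on (0.47, 0.62) = 0.09
  ¬x5 ∨ (¬x3 ∧ x5) = min(1, a+b) on (0.38, 0.09) = 0.47
  → value = 0.4700
Under probabilistic:
  ¬x5 = 1 − 0.6200 = 0.3800
  ¬x3 = 1 − 0.5300 = 0.4700
  ¬x3 ∧ x5 = a·b on (0.4700, 0.6200) = 0.2914
  ¬x5 ∨ (¬x3 ∧ x5) = a + b − a·b on (0.3800, 0.2914) = 0.5607
  → value = 0.5607
|0.4700 − 0.5607| = 0.091

0.091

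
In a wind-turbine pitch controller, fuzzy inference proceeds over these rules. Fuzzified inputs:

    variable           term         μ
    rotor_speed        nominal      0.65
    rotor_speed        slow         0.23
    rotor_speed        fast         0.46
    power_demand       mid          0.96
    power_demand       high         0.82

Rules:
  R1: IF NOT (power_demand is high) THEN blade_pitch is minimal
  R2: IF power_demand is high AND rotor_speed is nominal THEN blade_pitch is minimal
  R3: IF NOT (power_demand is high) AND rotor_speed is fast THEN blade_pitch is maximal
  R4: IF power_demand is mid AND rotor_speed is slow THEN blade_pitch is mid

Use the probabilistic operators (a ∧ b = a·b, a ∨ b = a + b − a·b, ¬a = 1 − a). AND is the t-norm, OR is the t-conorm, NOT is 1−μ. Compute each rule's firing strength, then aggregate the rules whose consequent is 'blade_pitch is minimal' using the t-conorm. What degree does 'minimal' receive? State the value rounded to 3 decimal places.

0.617

R1: ¬high=1−0.82=0.18 → w = 0.1800
R2: high=0.82, nominal=0.65; AND[a·b] → w = 0.5330
R3: ¬high=1−0.82=0.18, fast=0.46; AND[a·b] → w = 0.0828
R4: mid=0.96, slow=0.23; AND[a·b] → w = 0.2208
Rules with consequent 'minimal': {R1, R2} → strengths 0.1800, 0.5330
Aggregate via t-conorm [a + b − a·b]: 0.6171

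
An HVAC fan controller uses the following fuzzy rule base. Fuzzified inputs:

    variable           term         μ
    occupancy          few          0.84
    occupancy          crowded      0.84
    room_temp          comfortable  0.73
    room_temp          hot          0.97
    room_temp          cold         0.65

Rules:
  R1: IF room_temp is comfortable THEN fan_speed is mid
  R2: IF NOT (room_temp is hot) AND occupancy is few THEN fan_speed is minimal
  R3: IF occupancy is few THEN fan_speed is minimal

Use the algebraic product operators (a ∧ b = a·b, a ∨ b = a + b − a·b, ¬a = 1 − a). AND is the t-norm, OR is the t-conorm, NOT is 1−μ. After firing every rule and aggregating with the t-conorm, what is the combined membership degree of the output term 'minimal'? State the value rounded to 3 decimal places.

0.844

R1: comfortable=0.73 → w = 0.7300
R2: ¬hot=1−0.97=0.03, few=0.84; AND[a·b] → w = 0.0252
R3: few=0.84 → w = 0.8400
Rules with consequent 'minimal': {R2, R3} → strengths 0.0252, 0.8400
Aggregate via t-conorm [a + b − a·b]: 0.8440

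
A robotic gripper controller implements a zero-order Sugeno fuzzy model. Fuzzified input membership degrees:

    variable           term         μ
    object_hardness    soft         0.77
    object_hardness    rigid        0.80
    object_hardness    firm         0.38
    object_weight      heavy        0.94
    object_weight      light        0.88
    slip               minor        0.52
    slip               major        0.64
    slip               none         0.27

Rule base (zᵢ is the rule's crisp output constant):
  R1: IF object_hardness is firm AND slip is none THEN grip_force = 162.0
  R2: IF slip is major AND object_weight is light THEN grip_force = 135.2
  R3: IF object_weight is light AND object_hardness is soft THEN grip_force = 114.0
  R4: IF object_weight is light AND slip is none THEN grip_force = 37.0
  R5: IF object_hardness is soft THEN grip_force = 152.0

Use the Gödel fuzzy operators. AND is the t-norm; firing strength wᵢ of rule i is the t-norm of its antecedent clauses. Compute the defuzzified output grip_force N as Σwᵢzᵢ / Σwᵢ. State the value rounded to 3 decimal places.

R1 (z=162.0): firm=0.38, none=0.27; AND[min(a, b)] → w = 0.27
R2 (z=135.2): major=0.64, light=0.88; AND[min(a, b)] → w = 0.64
R3 (z=114.0): light=0.88, soft=0.77; AND[min(a, b)] → w = 0.77
R4 (z=37.0): light=0.88, none=0.27; AND[min(a, b)] → w = 0.27
R5 (z=152.0): soft=0.77 → w = 0.77
Weighted average = (0.27·162.0 + 0.64·135.2 + 0.77·114.0 + 0.27·37.0 + 0.77·152.0) / (0.27 + 0.64 + 0.77 + 0.27 + 0.77)
  = 345.0780 / 2.7200 = 126.867

126.867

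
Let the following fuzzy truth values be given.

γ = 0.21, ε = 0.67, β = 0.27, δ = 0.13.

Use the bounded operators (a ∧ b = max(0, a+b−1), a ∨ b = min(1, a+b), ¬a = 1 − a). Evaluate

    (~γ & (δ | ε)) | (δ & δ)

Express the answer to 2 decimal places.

~γ = 1 − 0.21 = 0.79
δ | ε = min(1, a+b) on (0.13, 0.67) = 0.80
~γ & (δ | ε) = max(0, a+b−1) on (0.79, 0.80) = 0.59
δ & δ = max(0, a+b−1) on (0.13, 0.13) = 0.00
(~γ & (δ | ε)) | (δ & δ) = min(1, a+b) on (0.59, 0.00) = 0.59

0.59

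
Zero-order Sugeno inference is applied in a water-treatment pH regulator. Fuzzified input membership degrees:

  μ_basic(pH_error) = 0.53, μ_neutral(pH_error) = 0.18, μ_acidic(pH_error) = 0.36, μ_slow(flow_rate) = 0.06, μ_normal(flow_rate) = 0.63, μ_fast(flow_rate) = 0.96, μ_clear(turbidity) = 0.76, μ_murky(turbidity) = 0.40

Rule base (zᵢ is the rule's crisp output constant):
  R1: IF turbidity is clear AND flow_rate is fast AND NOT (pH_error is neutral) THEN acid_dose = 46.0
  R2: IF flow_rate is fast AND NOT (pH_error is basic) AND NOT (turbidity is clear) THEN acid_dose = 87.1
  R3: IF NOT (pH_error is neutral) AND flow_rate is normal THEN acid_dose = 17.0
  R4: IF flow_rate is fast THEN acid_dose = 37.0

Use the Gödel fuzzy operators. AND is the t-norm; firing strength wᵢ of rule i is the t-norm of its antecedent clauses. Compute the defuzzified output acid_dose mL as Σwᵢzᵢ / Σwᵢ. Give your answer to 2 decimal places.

R1 (z=46.0): clear=0.76, fast=0.96, ¬neutral=1−0.18=0.82; AND[min(a, b)] → w = 0.76
R2 (z=87.1): fast=0.96, ¬basic=1−0.53=0.47, ¬clear=1−0.76=0.24; AND[min(a, b)] → w = 0.24
R3 (z=17.0): ¬neutral=1−0.18=0.82, normal=0.63; AND[min(a, b)] → w = 0.63
R4 (z=37.0): fast=0.96 → w = 0.96
Weighted average = (0.76·46.0 + 0.24·87.1 + 0.63·17.0 + 0.96·37.0) / (0.76 + 0.24 + 0.63 + 0.96)
  = 102.0940 / 2.5900 = 39.42

39.42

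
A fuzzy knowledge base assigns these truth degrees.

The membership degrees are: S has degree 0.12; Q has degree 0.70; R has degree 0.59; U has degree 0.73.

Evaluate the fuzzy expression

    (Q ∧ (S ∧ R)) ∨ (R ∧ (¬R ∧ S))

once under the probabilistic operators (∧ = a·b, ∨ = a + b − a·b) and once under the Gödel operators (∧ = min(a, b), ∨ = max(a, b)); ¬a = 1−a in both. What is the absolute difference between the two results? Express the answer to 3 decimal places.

Under probabilistic:
  S ∧ R = a·b on (0.1200, 0.5900) = 0.0708
  Q ∧ (S ∧ R) = a·b on (0.7000, 0.0708) = 0.0496
  ¬R = 1 − 0.5900 = 0.4100
  ¬R ∧ S = a·b on (0.4100, 0.1200) = 0.0492
  R ∧ (¬R ∧ S) = a·b on (0.5900, 0.0492) = 0.0290
  (Q ∧ (S ∧ R)) ∨ (R ∧ (¬R ∧ S)) = a + b − a·b on (0.0496, 0.0290) = 0.0771
  → value = 0.0771
Under Gödel:
  S ∧ R = min(a, b) on (0.12, 0.59) = 0.12
  Q ∧ (S ∧ R) = min(a, b) on (0.70, 0.12) = 0.12
  ¬R = 1 − 0.59 = 0.41
  ¬R ∧ S = min(a, b) on (0.41, 0.12) = 0.12
  R ∧ (¬R ∧ S) = min(a, b) on (0.59, 0.12) = 0.12
  (Q ∧ (S ∧ R)) ∨ (R ∧ (¬R ∧ S)) = max(a, b) on (0.12, 0.12) = 0.12
  → value = 0.1200
|0.0771 − 0.1200| = 0.043

0.043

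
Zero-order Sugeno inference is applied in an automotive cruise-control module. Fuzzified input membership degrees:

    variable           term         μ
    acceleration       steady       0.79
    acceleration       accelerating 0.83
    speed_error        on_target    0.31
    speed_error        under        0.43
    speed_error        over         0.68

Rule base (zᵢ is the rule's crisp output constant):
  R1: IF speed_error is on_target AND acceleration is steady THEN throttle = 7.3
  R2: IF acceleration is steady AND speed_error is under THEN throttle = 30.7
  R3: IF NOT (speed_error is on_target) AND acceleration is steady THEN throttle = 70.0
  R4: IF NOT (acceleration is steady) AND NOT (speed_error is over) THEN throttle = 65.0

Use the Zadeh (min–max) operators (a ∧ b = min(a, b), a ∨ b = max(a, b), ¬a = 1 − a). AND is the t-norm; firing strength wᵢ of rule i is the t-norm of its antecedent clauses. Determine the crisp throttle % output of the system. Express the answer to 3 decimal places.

R1 (z=7.3): on_target=0.31, steady=0.79; AND[min(a, b)] → w = 0.31
R2 (z=30.7): steady=0.79, under=0.43; AND[min(a, b)] → w = 0.43
R3 (z=70.0): ¬on_target=1−0.31=0.69, steady=0.79; AND[min(a, b)] → w = 0.69
R4 (z=65.0): ¬steady=1−0.79=0.21, ¬over=1−0.68=0.32; AND[min(a, b)] → w = 0.21
Weighted average = (0.31·7.3 + 0.43·30.7 + 0.69·70.0 + 0.21·65.0) / (0.31 + 0.43 + 0.69 + 0.21)
  = 77.4140 / 1.6400 = 47.204

47.204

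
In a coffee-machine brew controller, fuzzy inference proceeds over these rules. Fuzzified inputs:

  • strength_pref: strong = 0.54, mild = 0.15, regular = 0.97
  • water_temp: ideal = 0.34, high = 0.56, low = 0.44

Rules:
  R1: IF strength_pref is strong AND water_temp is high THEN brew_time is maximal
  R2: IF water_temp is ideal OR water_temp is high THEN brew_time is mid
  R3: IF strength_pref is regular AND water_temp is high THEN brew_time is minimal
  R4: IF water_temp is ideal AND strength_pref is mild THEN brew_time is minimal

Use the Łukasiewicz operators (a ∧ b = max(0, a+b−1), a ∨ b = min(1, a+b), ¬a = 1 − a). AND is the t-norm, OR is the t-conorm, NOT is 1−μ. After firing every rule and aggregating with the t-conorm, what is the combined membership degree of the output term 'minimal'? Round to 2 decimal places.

0.53

R1: strong=0.54, high=0.56; AND[max(0, a+b−1)] → w = 0.10
R2: ideal=0.34, high=0.56; OR[min(1, a+b)] → w = 0.90
R3: regular=0.97, high=0.56; AND[max(0, a+b−1)] → w = 0.53
R4: ideal=0.34, mild=0.15; AND[max(0, a+b−1)] → w = 0.00
Rules with consequent 'minimal': {R3, R4} → strengths 0.53, 0.00
Aggregate via t-conorm [min(1, a+b)]: 0.53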